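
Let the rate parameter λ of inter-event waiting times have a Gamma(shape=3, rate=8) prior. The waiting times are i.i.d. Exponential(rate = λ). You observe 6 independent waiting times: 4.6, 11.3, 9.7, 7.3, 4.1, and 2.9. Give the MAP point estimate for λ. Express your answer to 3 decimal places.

λ̂_MAP = 0.167

The Exponential(rate=λ) likelihood is ∝ λ^n e^(−λΣtᵢ). Here n = 6 and Σtᵢ = 4.6 + 11.3 + 9.7 + 7.3 + 4.1 + 2.9 = 39.9.
Posterior ∝ λ^2e^(−8λ) · λ^6e^(−39.9λ) = λ^8e^(−47.9λ), i.e. Gamma(9, 47.9).
Mode = (a−1)/b = 8/47.9 ≈ 0.167.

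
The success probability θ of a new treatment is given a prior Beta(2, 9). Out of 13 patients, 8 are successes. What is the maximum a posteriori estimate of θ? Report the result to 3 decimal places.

Prior: Beta(2, 9).
Data: 8 successes in 13 trials. The binomial likelihood contributes θ^8(1−θ)^5, so the posterior is Beta(2+8, 9+5) = Beta(10, 14).
For Beta(a, b) with a, b > 1 the mode is (a−1)/(a+b−2) = 9/22 ≈ 0.409.

θ̂_MAP = 0.409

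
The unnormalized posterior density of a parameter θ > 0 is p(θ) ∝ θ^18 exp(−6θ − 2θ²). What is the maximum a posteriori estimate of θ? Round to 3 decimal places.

θ̂_MAP = 1.500

ℓ'(θ) = 18/θ − 6 − 4θ. Setting this to zero and multiplying by θ: 4θ² + 6θ − 18 = 0.
θ = (−6 + √(6² + 4·4·18)) / (2·4) = (−6 + √324) / 8 = (−6 + 18)/8 = 3/2.
ℓ''(θ) = −18/θ² − 4 < 0, confirming a maximum.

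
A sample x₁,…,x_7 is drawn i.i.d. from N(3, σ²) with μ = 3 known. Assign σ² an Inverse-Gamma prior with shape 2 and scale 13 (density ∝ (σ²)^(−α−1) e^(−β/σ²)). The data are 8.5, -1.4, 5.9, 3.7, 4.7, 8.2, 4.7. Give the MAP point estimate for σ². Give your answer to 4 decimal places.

σ̂²_MAP = 9.0254

Sum of squared deviations about the known mean: SS = (8.5−3)² + (-1.4−3)² + (5.9−3)² + (3.7−3)² + (4.7−3)² + (8.2−3)² + (4.7−3)² = 91.33.
The Normal likelihood contributes (σ²)^(−n/2) exp(−SS/(2σ²)), so the posterior is Inverse-Gamma(α + n/2, β + SS/2) = Inverse-Gamma(5.5, 58.665).
The mode of Inverse-Gamma(a, b) is b/(a+1) = 58.665/6.5 ≈ 9.0254.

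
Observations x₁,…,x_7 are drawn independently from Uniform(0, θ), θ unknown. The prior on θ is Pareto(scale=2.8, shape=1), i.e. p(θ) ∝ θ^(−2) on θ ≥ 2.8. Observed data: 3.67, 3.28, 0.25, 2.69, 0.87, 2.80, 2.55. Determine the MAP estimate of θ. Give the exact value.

The Uniform(0, θ) likelihood is θ^(−n) for θ ≥ max(xᵢ), zero otherwise. Here max(xᵢ) = 3.67.
Posterior ∝ θ^(−2) · θ^(−7) = θ^(−9) on θ ≥ max(2.8, 3.67) = 3.67.
This density is strictly decreasing in θ, so the posterior mode lies at the lower boundary of the support.

θ̂_MAP = 3.67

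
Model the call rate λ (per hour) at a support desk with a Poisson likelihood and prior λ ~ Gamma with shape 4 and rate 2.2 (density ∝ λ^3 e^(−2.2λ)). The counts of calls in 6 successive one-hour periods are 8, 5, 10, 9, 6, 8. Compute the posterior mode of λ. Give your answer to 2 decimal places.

Σxᵢ = 8+5+10+9+6+8 = 46, with n = 6.
Posterior ∝ λ^3e^(−2.2λ) · λ^46e^(−6λ) = λ^49e^(−8.2λ), i.e. Gamma(shape=50, rate=8.2).
The mode of a Gamma(a, b) with a ≥ 1 (shape–rate) is (a−1)/b = 49/8.2 ≈ 5.98.

λ̂_MAP = 5.98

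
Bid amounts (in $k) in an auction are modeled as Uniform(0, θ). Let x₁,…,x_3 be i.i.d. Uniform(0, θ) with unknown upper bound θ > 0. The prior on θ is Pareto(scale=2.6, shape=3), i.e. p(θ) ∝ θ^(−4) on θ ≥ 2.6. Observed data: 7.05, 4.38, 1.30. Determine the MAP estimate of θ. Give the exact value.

θ̂_MAP = 7.05

The Uniform(0, θ) likelihood is θ^(−n) for θ ≥ max(xᵢ), zero otherwise. Here max(xᵢ) = 7.05.
Posterior ∝ θ^(−4) · θ^(−3) = θ^(−7) on θ ≥ max(2.6, 7.05) = 7.05.
This density is strictly decreasing in θ, so the posterior mode lies at the lower boundary of the support.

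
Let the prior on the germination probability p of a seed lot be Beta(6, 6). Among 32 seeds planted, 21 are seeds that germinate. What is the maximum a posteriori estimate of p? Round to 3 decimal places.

Prior: Beta(6, 6).
Data: 21 successes in 32 trials. The binomial likelihood contributes p^21(1−p)^11, so the posterior is Beta(6+21, 6+11) = Beta(27, 17).
For Beta(a, b) with a, b > 1 the mode is (a−1)/(a+b−2) = 26/42 ≈ 0.619.

p̂_MAP = 0.619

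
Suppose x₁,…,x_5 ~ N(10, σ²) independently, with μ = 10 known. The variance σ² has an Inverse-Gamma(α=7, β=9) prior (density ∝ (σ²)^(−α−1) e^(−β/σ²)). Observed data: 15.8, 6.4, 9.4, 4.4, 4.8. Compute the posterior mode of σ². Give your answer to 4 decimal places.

σ̂²_MAP = 5.8743

Sum of squared deviations about the known mean: SS = (15.8−10)² + (6.4−10)² + (9.4−10)² + (4.4−10)² + (4.8−10)² = 105.36.
The Normal likelihood contributes (σ²)^(−n/2) exp(−SS/(2σ²)), so the posterior is Inverse-Gamma(α + n/2, β + SS/2) = Inverse-Gamma(9.5, 61.68).
The mode of Inverse-Gamma(a, b) is b/(a+1) = 61.68/10.5 ≈ 5.8743.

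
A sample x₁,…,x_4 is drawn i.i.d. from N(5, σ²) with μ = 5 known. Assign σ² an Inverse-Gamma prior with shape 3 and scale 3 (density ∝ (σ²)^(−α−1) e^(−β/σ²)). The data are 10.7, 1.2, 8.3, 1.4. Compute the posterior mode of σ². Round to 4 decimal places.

σ̂²_MAP = 6.3983

Sum of squared deviations about the known mean: SS = (10.7−5)² + (1.2−5)² + (8.3−5)² + (1.4−5)² = 70.78.
The Normal likelihood contributes (σ²)^(−n/2) exp(−SS/(2σ²)), so the posterior is Inverse-Gamma(α + n/2, β + SS/2) = Inverse-Gamma(5, 38.39).
The mode of Inverse-Gamma(a, b) is b/(a+1) = 38.39/6 ≈ 6.3983.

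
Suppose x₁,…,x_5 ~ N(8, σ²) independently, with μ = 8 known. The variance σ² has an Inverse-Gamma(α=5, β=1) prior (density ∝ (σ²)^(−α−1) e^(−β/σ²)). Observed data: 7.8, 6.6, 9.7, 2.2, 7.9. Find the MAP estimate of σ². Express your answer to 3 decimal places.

Sum of squared deviations about the known mean: SS = (7.8−8)² + (6.6−8)² + (9.7−8)² + (2.2−8)² + (7.9−8)² = 38.54.
The Normal likelihood contributes (σ²)^(−n/2) exp(−SS/(2σ²)), so the posterior is Inverse-Gamma(α + n/2, β + SS/2) = Inverse-Gamma(7.5, 20.27).
The mode of Inverse-Gamma(a, b) is b/(a+1) = 20.27/8.5 ≈ 2.385.

σ̂²_MAP = 2.385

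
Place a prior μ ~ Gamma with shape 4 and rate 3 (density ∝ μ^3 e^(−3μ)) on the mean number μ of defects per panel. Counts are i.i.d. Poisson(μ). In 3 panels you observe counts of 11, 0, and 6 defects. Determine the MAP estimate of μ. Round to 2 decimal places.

μ̂_MAP = 3.33

Σxᵢ = 11+0+6 = 17, with n = 3.
Posterior ∝ μ^3e^(−3μ) · μ^17e^(−3μ) = μ^20e^(−6μ), i.e. Gamma(shape=21, rate=6).
The mode of a Gamma(a, b) with a ≥ 1 (shape–rate) is (a−1)/b = 20/6 ≈ 3.33.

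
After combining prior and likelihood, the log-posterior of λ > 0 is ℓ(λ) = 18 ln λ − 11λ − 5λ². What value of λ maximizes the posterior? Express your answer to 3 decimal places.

ℓ'(λ) = 18/λ − 11 − 10λ. Setting this to zero and multiplying by λ: 10λ² + 11λ − 18 = 0.
λ = (−11 + √(11² + 4·10·18)) / (2·10) = (−11 + √841) / 20 = (−11 + 29)/20 = 9/10.
ℓ''(λ) = −18/λ² − 10 < 0, confirming a maximum.

λ̂_MAP = 0.900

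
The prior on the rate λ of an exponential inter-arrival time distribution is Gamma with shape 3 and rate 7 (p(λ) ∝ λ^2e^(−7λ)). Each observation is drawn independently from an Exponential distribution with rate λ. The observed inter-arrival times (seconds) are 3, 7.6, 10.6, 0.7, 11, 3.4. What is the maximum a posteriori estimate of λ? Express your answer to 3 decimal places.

The Exponential(rate=λ) likelihood is ∝ λ^n e^(−λΣtᵢ). Here n = 6 and Σtᵢ = 3 + 7.6 + 10.6 + 0.7 + 11 + 3.4 = 36.3.
Posterior ∝ λ^2e^(−7λ) · λ^6e^(−36.3λ) = λ^8e^(−43.3λ), i.e. Gamma(9, 43.3).
Mode = (a−1)/b = 8/43.3 ≈ 0.185.

λ̂_MAP = 0.185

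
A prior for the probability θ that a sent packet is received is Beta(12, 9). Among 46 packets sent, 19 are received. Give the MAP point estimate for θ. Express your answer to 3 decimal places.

Prior: Beta(12, 9).
Data: 19 successes in 46 trials. The binomial likelihood contributes θ^19(1−θ)^27, so the posterior is Beta(12+19, 9+27) = Beta(31, 36).
For Beta(a, b) with a, b > 1 the mode is (a−1)/(a+b−2) = 30/65 ≈ 0.462.

θ̂_MAP = 0.462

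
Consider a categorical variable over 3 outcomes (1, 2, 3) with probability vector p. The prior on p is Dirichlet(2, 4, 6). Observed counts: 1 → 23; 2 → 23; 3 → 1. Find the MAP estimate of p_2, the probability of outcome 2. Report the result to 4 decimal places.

MAP estimate: 0.4643

The posterior is Dirichlet(αᵢ + nᵢ) = Dirichlet(25, 27, 7).
For a Dirichlet(a₁,…,a_K) with all aᵢ > 1, the mode has j-th component (aⱼ − 1)/(Σaᵢ − K).
Here Σaᵢ = 59 and K = 3, so p_2 = (27 − 1)/(59 − 3) = 26/56 ≈ 0.4643.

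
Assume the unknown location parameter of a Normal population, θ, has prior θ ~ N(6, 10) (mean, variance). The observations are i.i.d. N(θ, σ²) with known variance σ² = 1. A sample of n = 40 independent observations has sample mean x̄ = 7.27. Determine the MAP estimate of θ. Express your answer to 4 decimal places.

n = 40, x̄ = 7.27.
For a Normal prior and Normal likelihood with known variance, the posterior is Normal; its mode equals its mean, the precision-weighted average.
Prior precision 1/σ₀² = 1/10 = 0.1; data precision n/σ² = 40/1 = 40.
θ̂ = (0.1·6 + 40·7.27) / (0.1 + 40) = 291.4/40.1 = 2914/401 ≈ 7.2668.

θ̂_MAP = 7.2668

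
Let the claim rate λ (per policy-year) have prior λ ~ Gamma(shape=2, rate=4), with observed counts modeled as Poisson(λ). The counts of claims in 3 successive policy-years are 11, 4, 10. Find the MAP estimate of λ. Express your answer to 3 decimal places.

λ̂_MAP = 3.714

Σxᵢ = 11+4+10 = 25, with n = 3.
Posterior ∝ λe^(−4λ) · λ^25e^(−3λ) = λ^26e^(−7λ), i.e. Gamma(shape=27, rate=7).
The mode of a Gamma(a, b) with a ≥ 1 (shape–rate) is (a−1)/b = 26/7 ≈ 3.714.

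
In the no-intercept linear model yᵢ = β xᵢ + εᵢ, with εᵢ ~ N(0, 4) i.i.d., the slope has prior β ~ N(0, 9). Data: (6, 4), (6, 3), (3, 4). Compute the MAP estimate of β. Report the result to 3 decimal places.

log p(β | y) = −Σ(yᵢ − βxᵢ)²/(2·4) − β²/(2·9) + const.
Setting the derivative to zero: Σxᵢ(yᵢ − βxᵢ)/4 − β/9 = 0, so β = Σxᵢyᵢ / (Σxᵢ² + σ²/τ²).
Σxᵢyᵢ = 6·4 + 6·3 + 3·4 = 54; Σxᵢ² = 81; σ²/τ² = 4/9.
β̂_MAP = 54 / (81 + 4/9) = 54/(733/9) = 486/733 ≈ 0.663.

β̂_MAP = 0.663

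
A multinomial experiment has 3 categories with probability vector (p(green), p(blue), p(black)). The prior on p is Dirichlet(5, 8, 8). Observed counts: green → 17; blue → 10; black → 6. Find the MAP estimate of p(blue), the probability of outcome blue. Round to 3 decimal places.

MAP estimate of p(blue) = 0.333

The posterior is Dirichlet(αᵢ + nᵢ) = Dirichlet(22, 18, 14).
For a Dirichlet(a₁,…,a_K) with all aᵢ > 1, the mode has j-th component (aⱼ − 1)/(Σaᵢ − K).
Here Σaᵢ = 54 and K = 3, so p(blue) = (18 − 1)/(54 − 3) = 17/51 ≈ 0.333.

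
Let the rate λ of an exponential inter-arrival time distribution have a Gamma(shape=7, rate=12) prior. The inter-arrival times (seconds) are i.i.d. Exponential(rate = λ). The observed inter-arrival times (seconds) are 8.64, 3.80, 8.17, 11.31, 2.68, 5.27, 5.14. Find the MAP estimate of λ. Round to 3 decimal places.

λ̂_MAP = 0.228

The Exponential(rate=λ) likelihood is ∝ λ^n e^(−λΣtᵢ). Here n = 7 and Σtᵢ = 8.64 + 3.80 + 8.17 + 11.31 + 2.68 + 5.27 + 5.14 = 45.01.
Posterior ∝ λ^6e^(−12λ) · λ^7e^(−45.01λ) = λ^13e^(−57.01λ), i.e. Gamma(14, 57.01).
Mode = (a−1)/b = 13/57.01 ≈ 0.228.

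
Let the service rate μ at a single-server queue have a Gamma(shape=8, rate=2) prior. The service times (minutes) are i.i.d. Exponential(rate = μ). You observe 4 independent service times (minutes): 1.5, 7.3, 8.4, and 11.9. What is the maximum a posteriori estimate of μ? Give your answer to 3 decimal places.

The Exponential(rate=μ) likelihood is ∝ μ^n e^(−μΣtᵢ). Here n = 4 and Σtᵢ = 1.5 + 7.3 + 8.4 + 11.9 = 29.1.
Posterior ∝ μ^7e^(−2μ) · μ^4e^(−29.1μ) = μ^11e^(−31.1μ), i.e. Gamma(12, 31.1).
Mode = (a−1)/b = 11/31.1 ≈ 0.354.

μ̂_MAP = 0.354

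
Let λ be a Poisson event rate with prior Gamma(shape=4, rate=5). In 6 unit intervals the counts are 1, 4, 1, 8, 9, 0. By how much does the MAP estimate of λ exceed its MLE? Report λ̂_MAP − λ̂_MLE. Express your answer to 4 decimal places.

Σxᵢ = 23. Posterior is Gamma(27, 11); MAP = (27−1)/11 = 26/11 ≈ 2.36364.
MLE = x̄ = 23/6 ≈ 3.83333.
Difference = 26/11 − 23/6 = -97/66 ≈ -1.4697.

MAP − MLE = -1.4697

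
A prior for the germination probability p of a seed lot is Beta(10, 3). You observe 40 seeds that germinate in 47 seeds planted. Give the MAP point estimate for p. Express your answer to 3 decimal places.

Prior: Beta(10, 3).
Data: 40 successes in 47 trials. The binomial likelihood contributes p^40(1−p)^7, so the posterior is Beta(10+40, 3+7) = Beta(50, 10).
For Beta(a, b) with a, b > 1 the mode is (a−1)/(a+b−2) = 49/58 ≈ 0.845.

p̂_MAP = 0.845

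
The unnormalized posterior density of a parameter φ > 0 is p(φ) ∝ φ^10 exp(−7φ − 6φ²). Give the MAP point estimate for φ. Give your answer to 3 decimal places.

φ̂_MAP = 0.667

ℓ'(φ) = 10/φ − 7 − 12φ. Setting this to zero and multiplying by φ: 12φ² + 7φ − 10 = 0.
φ = (−7 + √(7² + 4·12·10)) / (2·12) = (−7 + √529) / 24 = (−7 + 23)/24 = 2/3.
ℓ''(φ) = −10/φ² − 12 < 0, confirming a maximum.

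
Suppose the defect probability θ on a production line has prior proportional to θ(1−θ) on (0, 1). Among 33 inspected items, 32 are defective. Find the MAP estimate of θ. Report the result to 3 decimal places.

The prior density ∝ θ(1−θ)^1 is the kernel of Beta(2, 2).
Data: 32 successes in 33 trials. The binomial likelihood contributes θ^32(1−θ)^1, so the posterior is Beta(2+32, 2+1) = Beta(34, 3).
For Beta(a, b) with a, b > 1 the mode is (a−1)/(a+b−2) = 33/35 ≈ 0.943.

θ̂_MAP = 0.943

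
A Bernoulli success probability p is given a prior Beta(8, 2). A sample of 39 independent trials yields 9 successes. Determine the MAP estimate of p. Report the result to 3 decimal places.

Prior: Beta(8, 2).
Data: 9 successes in 39 trials. The binomial likelihood contributes p^9(1−p)^30, so the posterior is Beta(8+9, 2+30) = Beta(17, 32).
For Beta(a, b) with a, b > 1 the mode is (a−1)/(a+b−2) = 16/47 ≈ 0.340.

p̂_MAP = 0.340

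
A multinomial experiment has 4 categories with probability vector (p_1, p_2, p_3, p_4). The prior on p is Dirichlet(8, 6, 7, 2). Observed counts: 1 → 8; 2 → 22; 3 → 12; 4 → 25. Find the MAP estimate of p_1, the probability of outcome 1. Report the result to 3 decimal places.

MAP estimate: 0.174

The posterior is Dirichlet(αᵢ + nᵢ) = Dirichlet(16, 28, 19, 27).
For a Dirichlet(a₁,…,a_K) with all aᵢ > 1, the mode has j-th component (aⱼ − 1)/(Σaᵢ − K).
Here Σaᵢ = 90 and K = 4, so p_1 = (16 − 1)/(90 − 4) = 15/86 ≈ 0.174.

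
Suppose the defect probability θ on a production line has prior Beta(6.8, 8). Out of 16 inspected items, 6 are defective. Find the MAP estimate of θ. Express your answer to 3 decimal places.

θ̂_MAP = 0.410

Prior: Beta(6.8, 8).
Data: 6 successes in 16 trials. The binomial likelihood contributes θ^6(1−θ)^10, so the posterior is Beta(6.8+6, 8+10) = Beta(12.8, 18).
For Beta(a, b) with a, b > 1 the mode is (a−1)/(a+b−2) = 11.8/28.8 ≈ 0.410.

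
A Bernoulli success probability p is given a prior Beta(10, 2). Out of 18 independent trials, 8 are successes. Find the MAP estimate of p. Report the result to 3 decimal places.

Prior: Beta(10, 2).
Data: 8 successes in 18 trials. The binomial likelihood contributes p^8(1−p)^10, so the posterior is Beta(10+8, 2+10) = Beta(18, 12).
For Beta(a, b) with a, b > 1 the mode is (a−1)/(a+b−2) = 17/28 ≈ 0.607.

p̂_MAP = 0.607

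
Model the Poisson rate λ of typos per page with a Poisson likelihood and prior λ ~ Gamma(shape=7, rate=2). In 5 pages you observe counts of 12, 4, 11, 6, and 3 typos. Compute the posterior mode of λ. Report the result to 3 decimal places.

Σxᵢ = 12+4+11+6+3 = 36, with n = 5.
Posterior ∝ λ^6e^(−2λ) · λ^36e^(−5λ) = λ^42e^(−7λ), i.e. Gamma(shape=43, rate=7).
The mode of a Gamma(a, b) with a ≥ 1 (shape–rate) is (a−1)/b = 42/7 ≈ 6.000.

λ̂_MAP = 6.000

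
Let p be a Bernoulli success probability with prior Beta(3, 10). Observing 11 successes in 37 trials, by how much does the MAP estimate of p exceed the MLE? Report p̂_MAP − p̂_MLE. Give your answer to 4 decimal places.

MAP − MLE = -0.0265

Posterior is Beta(14, 36); MAP = (14−1)/(50−2) = 13/48 ≈ 0.27083.
MLE ignores the prior: p̂_MLE = k/n = 11/37 ≈ 0.29730.
Difference = 13/48 − 11/37 = -47/1776 ≈ -0.0265.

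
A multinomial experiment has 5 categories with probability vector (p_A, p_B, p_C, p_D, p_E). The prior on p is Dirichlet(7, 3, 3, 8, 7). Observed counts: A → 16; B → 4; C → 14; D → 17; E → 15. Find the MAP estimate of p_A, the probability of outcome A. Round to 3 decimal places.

MAP estimate of p_A = 0.247

The posterior is Dirichlet(αᵢ + nᵢ) = Dirichlet(23, 7, 17, 25, 22).
For a Dirichlet(a₁,…,a_K) with all aᵢ > 1, the mode has j-th component (aⱼ − 1)/(Σaᵢ − K).
Here Σaᵢ = 94 and K = 5, so p_A = (23 − 1)/(94 − 5) = 22/89 ≈ 0.247.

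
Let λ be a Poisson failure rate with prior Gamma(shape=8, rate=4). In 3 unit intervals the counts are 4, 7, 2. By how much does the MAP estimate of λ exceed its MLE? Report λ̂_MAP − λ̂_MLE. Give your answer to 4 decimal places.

MAP − MLE = -1.4762

Σxᵢ = 13. Posterior is Gamma(21, 7); MAP = (21−1)/7 = 20/7 ≈ 2.85714.
MLE = x̄ = 13/3 ≈ 4.33333.
Difference = 20/7 − 13/3 = -31/21 ≈ -1.4762.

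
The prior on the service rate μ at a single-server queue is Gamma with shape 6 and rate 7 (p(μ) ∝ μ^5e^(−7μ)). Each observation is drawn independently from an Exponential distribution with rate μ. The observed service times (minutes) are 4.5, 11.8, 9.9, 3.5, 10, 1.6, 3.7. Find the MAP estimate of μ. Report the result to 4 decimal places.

μ̂_MAP = 0.2308

The Exponential(rate=μ) likelihood is ∝ μ^n e^(−μΣtᵢ). Here n = 7 and Σtᵢ = 4.5 + 11.8 + 9.9 + 3.5 + 10 + 1.6 + 3.7 = 45.
Posterior ∝ μ^5e^(−7μ) · μ^7e^(−45μ) = μ^12e^(−52μ), i.e. Gamma(13, 52).
Mode = (a−1)/b = 12/52 ≈ 0.2308.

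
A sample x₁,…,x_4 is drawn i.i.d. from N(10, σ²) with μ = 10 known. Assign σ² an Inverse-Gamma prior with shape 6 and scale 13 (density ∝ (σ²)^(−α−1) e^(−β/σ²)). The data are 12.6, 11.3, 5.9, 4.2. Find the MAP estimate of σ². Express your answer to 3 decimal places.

Sum of squared deviations about the known mean: SS = (12.6−10)² + (11.3−10)² + (5.9−10)² + (4.2−10)² = 58.9.
The Normal likelihood contributes (σ²)^(−n/2) exp(−SS/(2σ²)), so the posterior is Inverse-Gamma(α + n/2, β + SS/2) = Inverse-Gamma(8, 42.45).
The mode of Inverse-Gamma(a, b) is b/(a+1) = 42.45/9 ≈ 4.717.

σ̂²_MAP = 4.717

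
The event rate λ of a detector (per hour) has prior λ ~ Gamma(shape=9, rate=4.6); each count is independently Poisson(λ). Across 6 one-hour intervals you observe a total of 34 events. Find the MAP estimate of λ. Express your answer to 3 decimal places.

Σxᵢ = 34, n = 6.
Posterior ∝ λ^8e^(−4.6λ) · λ^34e^(−6λ) = λ^42e^(−10.6λ), i.e. Gamma(shape=43, rate=10.6).
The mode of a Gamma(a, b) with a ≥ 1 (shape–rate) is (a−1)/b = 42/10.6 ≈ 3.962.

λ̂_MAP = 3.962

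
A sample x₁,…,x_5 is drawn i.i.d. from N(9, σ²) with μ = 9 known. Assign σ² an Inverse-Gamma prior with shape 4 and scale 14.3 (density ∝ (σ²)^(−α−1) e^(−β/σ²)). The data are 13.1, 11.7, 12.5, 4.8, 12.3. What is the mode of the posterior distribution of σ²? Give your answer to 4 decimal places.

Sum of squared deviations about the known mean: SS = (13.1−9)² + (11.7−9)² + (12.5−9)² + (4.8−9)² + (12.3−9)² = 64.88.
The Normal likelihood contributes (σ²)^(−n/2) exp(−SS/(2σ²)), so the posterior is Inverse-Gamma(α + n/2, β + SS/2) = Inverse-Gamma(6.5, 46.74).
The mode of Inverse-Gamma(a, b) is b/(a+1) = 46.74/7.5 ≈ 6.2320.

σ̂²_MAP = 6.2320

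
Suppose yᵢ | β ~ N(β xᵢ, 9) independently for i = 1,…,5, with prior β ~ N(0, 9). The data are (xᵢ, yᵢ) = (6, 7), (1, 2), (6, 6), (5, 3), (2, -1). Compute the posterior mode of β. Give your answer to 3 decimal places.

log p(β | y) = −Σ(yᵢ − βxᵢ)²/(2·9) − β²/(2·9) + const.
Setting the derivative to zero: Σxᵢ(yᵢ − βxᵢ)/9 − β/9 = 0, so β = Σxᵢyᵢ / (Σxᵢ² + σ²/τ²).
Σxᵢyᵢ = 6·7 + 1·2 + 6·6 + 5·3 + 2·(-1) = 93; Σxᵢ² = 102; σ²/τ² = 1.
β̂_MAP = 93 / (102 + 1) = 93/103 ≈ 0.903.

β̂_MAP = 0.903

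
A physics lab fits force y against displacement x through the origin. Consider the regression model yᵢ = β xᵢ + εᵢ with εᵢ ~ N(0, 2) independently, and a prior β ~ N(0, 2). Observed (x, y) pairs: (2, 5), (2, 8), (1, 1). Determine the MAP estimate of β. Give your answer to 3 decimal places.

log p(β | y) = −Σ(yᵢ − βxᵢ)²/(2·2) − β²/(2·2) + const.
Setting the derivative to zero: Σxᵢ(yᵢ − βxᵢ)/2 − β/2 = 0, so β = Σxᵢyᵢ / (Σxᵢ² + σ²/τ²).
Σxᵢyᵢ = 2·5 + 2·8 + 1·1 = 27; Σxᵢ² = 9; σ²/τ² = 1.
β̂_MAP = 27 / (9 + 1) = 27/10 ≈ 2.700.

β̂_MAP = 2.700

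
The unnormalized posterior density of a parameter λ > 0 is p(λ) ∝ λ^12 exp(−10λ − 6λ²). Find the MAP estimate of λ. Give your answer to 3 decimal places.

λ̂_MAP = 0.667

ℓ'(λ) = 12/λ − 10 − 12λ. Setting this to zero and multiplying by λ: 12λ² + 10λ − 12 = 0.
λ = (−10 + √(10² + 4·12·12)) / (2·12) = (−10 + √676) / 24 = (−10 + 26)/24 = 2/3.
ℓ''(λ) = −12/λ² − 12 < 0, confirming a maximum.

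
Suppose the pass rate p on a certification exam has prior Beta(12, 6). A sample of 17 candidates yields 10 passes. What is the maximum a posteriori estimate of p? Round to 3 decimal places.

p̂_MAP = 0.636

Prior: Beta(12, 6).
Data: 10 successes in 17 trials. The binomial likelihood contributes p^10(1−p)^7, so the posterior is Beta(12+10, 6+7) = Beta(22, 13).
For Beta(a, b) with a, b > 1 the mode is (a−1)/(a+b−2) = 21/33 ≈ 0.636.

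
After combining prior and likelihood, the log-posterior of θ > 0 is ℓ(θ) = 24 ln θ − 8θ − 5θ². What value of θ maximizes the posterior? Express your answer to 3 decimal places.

θ̂_MAP = 1.200

ℓ'(θ) = 24/θ − 8 − 10θ. Setting this to zero and multiplying by θ: 10θ² + 8θ − 24 = 0.
θ = (−8 + √(8² + 4·10·24)) / (2·10) = (−8 + √1024) / 20 = (−8 + 32)/20 = 6/5.
ℓ''(θ) = −24/θ² − 10 < 0, confirming a maximum.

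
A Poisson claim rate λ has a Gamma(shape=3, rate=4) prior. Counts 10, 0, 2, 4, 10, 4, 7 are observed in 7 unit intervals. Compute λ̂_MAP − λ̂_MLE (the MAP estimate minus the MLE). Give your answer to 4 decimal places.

MAP − MLE = -1.7403

Σxᵢ = 37. Posterior is Gamma(40, 11); MAP = (40−1)/11 = 39/11 ≈ 3.54545.
MLE = x̄ = 37/7 ≈ 5.28571.
Difference = 39/11 − 37/7 = -134/77 ≈ -1.7403.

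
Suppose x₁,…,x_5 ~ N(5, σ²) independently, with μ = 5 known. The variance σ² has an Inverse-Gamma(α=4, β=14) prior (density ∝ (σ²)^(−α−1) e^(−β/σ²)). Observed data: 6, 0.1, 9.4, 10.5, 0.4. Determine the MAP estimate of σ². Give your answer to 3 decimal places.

Sum of squared deviations about the known mean: SS = (6−5)² + (0.1−5)² + (9.4−5)² + (10.5−5)² + (0.4−5)² = 95.78.
The Normal likelihood contributes (σ²)^(−n/2) exp(−SS/(2σ²)), so the posterior is Inverse-Gamma(α + n/2, β + SS/2) = Inverse-Gamma(6.5, 61.89).
The mode of Inverse-Gamma(a, b) is b/(a+1) = 61.89/7.5 ≈ 8.252.

σ̂²_MAP = 8.252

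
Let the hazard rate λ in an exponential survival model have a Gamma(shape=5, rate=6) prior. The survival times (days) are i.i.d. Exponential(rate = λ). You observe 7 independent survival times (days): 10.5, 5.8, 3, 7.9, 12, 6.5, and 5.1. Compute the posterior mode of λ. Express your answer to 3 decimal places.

The Exponential(rate=λ) likelihood is ∝ λ^n e^(−λΣtᵢ). Here n = 7 and Σtᵢ = 10.5 + 5.8 + 3 + 7.9 + 12 + 6.5 + 5.1 = 50.8.
Posterior ∝ λ^4e^(−6λ) · λ^7e^(−50.8λ) = λ^11e^(−56.8λ), i.e. Gamma(12, 56.8).
Mode = (a−1)/b = 11/56.8 ≈ 0.194.

λ̂_MAP = 0.194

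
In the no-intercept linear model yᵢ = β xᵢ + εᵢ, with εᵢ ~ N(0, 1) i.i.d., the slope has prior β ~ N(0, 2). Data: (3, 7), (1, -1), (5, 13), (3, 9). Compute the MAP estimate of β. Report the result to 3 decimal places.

log p(β | y) = −Σ(yᵢ − βxᵢ)²/(2·1) − β²/(2·2) + const.
Setting the derivative to zero: Σxᵢ(yᵢ − βxᵢ)/1 − β/2 = 0, so β = Σxᵢyᵢ / (Σxᵢ² + σ²/τ²).
Σxᵢyᵢ = 3·7 + 1·(-1) + 5·13 + 3·9 = 112; Σxᵢ² = 44; σ²/τ² = 0.5.
β̂_MAP = 112 / (44 + 0.5) = 112/44.5 ≈ 2.517.

β̂_MAP = 2.517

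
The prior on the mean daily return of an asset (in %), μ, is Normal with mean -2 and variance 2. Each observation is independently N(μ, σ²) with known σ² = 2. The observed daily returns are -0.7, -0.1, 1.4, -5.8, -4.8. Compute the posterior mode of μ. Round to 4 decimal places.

n = 5; x̄ = ((-0.7) + (-0.1) + 1.4 + (-5.8) + (-4.8))/5 = -10/5 = -2.
For a Normal prior and Normal likelihood with known variance, the posterior is Normal; its mode equals its mean, the precision-weighted average.
Prior precision 1/σ₀² = 1/2 = 0.5; data precision n/σ² = 5/2 = 2.5.
μ̂ = (0.5·(-2) + 2.5·(-2)) / (0.5 + 2.5) = (-6)/3 = -2.0000.

μ̂_MAP = -2.0000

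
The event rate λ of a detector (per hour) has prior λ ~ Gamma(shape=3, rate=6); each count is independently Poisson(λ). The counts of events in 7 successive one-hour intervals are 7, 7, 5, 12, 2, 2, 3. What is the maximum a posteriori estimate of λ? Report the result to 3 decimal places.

λ̂_MAP = 3.077

Σxᵢ = 7+7+5+12+2+2+3 = 38, with n = 7.
Posterior ∝ λ^2e^(−6λ) · λ^38e^(−7λ) = λ^40e^(−13λ), i.e. Gamma(shape=41, rate=13).
The mode of a Gamma(a, b) with a ≥ 1 (shape–rate) is (a−1)/b = 40/13 ≈ 3.077.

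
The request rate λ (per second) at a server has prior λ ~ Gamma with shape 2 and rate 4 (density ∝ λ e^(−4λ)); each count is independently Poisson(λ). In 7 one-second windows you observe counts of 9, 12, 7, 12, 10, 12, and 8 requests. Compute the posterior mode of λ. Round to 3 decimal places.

Σxᵢ = 9+12+7+12+10+12+8 = 70, with n = 7.
Posterior ∝ λe^(−4λ) · λ^70e^(−7λ) = λ^71e^(−11λ), i.e. Gamma(shape=72, rate=11).
The mode of a Gamma(a, b) with a ≥ 1 (shape–rate) is (a−1)/b = 71/11 ≈ 6.455.

λ̂_MAP = 6.455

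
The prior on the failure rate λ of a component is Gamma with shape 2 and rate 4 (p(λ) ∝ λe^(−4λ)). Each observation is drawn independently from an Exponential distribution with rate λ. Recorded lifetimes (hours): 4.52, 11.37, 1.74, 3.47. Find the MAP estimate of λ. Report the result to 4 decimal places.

The Exponential(rate=λ) likelihood is ∝ λ^n e^(−λΣtᵢ). Here n = 4 and Σtᵢ = 4.52 + 11.37 + 1.74 + 3.47 = 21.10.
Posterior ∝ λe^(−4λ) · λ^4e^(−21.10λ) = λ^5e^(−25.10λ), i.e. Gamma(6, 25.10).
Mode = (a−1)/b = 5/25.10 ≈ 0.1992.

λ̂_MAP = 0.1992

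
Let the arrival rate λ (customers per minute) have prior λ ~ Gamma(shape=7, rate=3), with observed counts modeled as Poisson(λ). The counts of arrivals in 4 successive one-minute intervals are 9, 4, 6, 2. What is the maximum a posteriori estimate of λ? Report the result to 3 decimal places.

λ̂_MAP = 3.857

Σxᵢ = 9+4+6+2 = 21, with n = 4.
Posterior ∝ λ^6e^(−3λ) · λ^21e^(−4λ) = λ^27e^(−7λ), i.e. Gamma(shape=28, rate=7).
The mode of a Gamma(a, b) with a ≥ 1 (shape–rate) is (a−1)/b = 27/7 ≈ 3.857.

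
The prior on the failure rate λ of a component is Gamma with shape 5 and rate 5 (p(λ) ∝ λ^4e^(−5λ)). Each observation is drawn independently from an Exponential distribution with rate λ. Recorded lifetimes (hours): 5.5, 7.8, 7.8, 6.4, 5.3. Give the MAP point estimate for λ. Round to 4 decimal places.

The Exponential(rate=λ) likelihood is ∝ λ^n e^(−λΣtᵢ). Here n = 5 and Σtᵢ = 5.5 + 7.8 + 7.8 + 6.4 + 5.3 = 32.8.
Posterior ∝ λ^4e^(−5λ) · λ^5e^(−32.8λ) = λ^9e^(−37.8λ), i.e. Gamma(10, 37.8).
Mode = (a−1)/b = 9/37.8 ≈ 0.2381.

λ̂_MAP = 0.2381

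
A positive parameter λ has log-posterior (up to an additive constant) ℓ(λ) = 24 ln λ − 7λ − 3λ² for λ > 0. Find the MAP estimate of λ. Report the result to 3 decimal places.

ℓ'(λ) = 24/λ − 7 − 6λ. Setting this to zero and multiplying by λ: 6λ² + 7λ − 24 = 0.
λ = (−7 + √(7² + 4·6·24)) / (2·6) = (−7 + √625) / 12 = (−7 + 25)/12 = 3/2.
ℓ''(λ) = −24/λ² − 6 < 0, confirming a maximum.

λ̂_MAP = 1.500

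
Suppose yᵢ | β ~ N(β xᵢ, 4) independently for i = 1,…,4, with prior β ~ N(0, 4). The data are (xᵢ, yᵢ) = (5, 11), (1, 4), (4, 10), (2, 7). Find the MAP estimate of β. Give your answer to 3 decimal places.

β̂_MAP = 2.404

log p(β | y) = −Σ(yᵢ − βxᵢ)²/(2·4) − β²/(2·4) + const.
Setting the derivative to zero: Σxᵢ(yᵢ − βxᵢ)/4 − β/4 = 0, so β = Σxᵢyᵢ / (Σxᵢ² + σ²/τ²).
Σxᵢyᵢ = 5·11 + 1·4 + 4·10 + 2·7 = 113; Σxᵢ² = 46; σ²/τ² = 1.
β̂_MAP = 113 / (46 + 1) = 113/47 ≈ 2.404.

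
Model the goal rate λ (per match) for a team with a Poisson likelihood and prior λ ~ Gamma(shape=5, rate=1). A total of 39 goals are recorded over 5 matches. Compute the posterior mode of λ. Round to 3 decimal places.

λ̂_MAP = 7.167

Σxᵢ = 39, n = 5.
Posterior ∝ λ^4e^(−1λ) · λ^39e^(−5λ) = λ^43e^(−6λ), i.e. Gamma(shape=44, rate=6).
The mode of a Gamma(a, b) with a ≥ 1 (shape–rate) is (a−1)/b = 43/6 ≈ 7.167.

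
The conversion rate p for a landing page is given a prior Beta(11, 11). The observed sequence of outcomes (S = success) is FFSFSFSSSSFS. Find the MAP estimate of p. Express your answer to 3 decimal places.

Prior: Beta(11, 11).
Data: 7 successes in 12 trials (from the sequence). The binomial likelihood contributes p^7(1−p)^5, so the posterior is Beta(11+7, 11+5) = Beta(18, 16).
For Beta(a, b) with a, b > 1 the mode is (a−1)/(a+b−2) = 17/32 ≈ 0.531.

p̂_MAP = 0.531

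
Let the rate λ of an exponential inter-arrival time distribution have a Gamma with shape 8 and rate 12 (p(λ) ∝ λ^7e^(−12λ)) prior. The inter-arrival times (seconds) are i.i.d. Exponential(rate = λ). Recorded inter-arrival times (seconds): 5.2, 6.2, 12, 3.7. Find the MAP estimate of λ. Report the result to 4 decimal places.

The Exponential(rate=λ) likelihood is ∝ λ^n e^(−λΣtᵢ). Here n = 4 and Σtᵢ = 5.2 + 6.2 + 12 + 3.7 = 27.1.
Posterior ∝ λ^7e^(−12λ) · λ^4e^(−27.1λ) = λ^11e^(−39.1λ), i.e. Gamma(12, 39.1).
Mode = (a−1)/b = 11/39.1 ≈ 0.2813.

λ̂_MAP = 0.2813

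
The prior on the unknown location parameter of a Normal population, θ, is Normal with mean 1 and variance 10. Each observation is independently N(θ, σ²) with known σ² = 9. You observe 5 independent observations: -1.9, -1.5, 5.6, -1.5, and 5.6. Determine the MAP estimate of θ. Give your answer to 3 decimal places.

θ̂_MAP = 1.220

n = 5; x̄ = ((-1.9) + (-1.5) + 5.6 + (-1.5) + 5.6)/5 = 6.3/5 = 1.26.
For a Normal prior and Normal likelihood with known variance, the posterior is Normal; its mode equals its mean, the precision-weighted average.
Prior precision 1/σ₀² = 1/10 = 0.1; data precision n/σ² = 5/9.
θ̂ = (0.1·1 + (5/9)·1.26) / (0.1 + 5/9) = 0.8/(59/90) = 72/59 ≈ 1.220.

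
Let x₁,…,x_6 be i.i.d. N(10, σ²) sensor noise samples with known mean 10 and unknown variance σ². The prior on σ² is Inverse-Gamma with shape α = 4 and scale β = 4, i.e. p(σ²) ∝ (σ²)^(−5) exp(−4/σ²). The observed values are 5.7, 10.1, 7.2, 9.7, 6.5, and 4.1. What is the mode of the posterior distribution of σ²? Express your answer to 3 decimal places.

σ̂²_MAP = 5.093

Sum of squared deviations about the known mean: SS = (5.7−10)² + (10.1−10)² + (7.2−10)² + (9.7−10)² + (6.5−10)² + (4.1−10)² = 73.49.
The Normal likelihood contributes (σ²)^(−n/2) exp(−SS/(2σ²)), so the posterior is Inverse-Gamma(α + n/2, β + SS/2) = Inverse-Gamma(7, 40.745).
The mode of Inverse-Gamma(a, b) is b/(a+1) = 40.745/8 ≈ 5.093.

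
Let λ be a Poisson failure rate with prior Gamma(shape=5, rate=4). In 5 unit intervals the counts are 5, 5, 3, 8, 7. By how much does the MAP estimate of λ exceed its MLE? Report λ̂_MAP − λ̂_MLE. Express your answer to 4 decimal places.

Σxᵢ = 28. Posterior is Gamma(33, 9); MAP = (33−1)/9 = 32/9 ≈ 3.55556.
MLE = x̄ = 28/5 ≈ 5.60000.
Difference = 32/9 − 28/5 = -92/45 ≈ -2.0444.

MAP − MLE = -2.0444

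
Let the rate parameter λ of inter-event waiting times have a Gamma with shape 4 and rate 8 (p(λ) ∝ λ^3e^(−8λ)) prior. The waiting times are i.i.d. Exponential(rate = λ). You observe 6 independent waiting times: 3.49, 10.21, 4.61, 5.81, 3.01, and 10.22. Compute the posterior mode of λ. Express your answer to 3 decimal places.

λ̂_MAP = 0.198

The Exponential(rate=λ) likelihood is ∝ λ^n e^(−λΣtᵢ). Here n = 6 and Σtᵢ = 3.49 + 10.21 + 4.61 + 5.81 + 3.01 + 10.22 = 37.35.
Posterior ∝ λ^3e^(−8λ) · λ^6e^(−37.35λ) = λ^9e^(−45.35λ), i.e. Gamma(10, 45.35).
Mode = (a−1)/b = 9/45.35 ≈ 0.198.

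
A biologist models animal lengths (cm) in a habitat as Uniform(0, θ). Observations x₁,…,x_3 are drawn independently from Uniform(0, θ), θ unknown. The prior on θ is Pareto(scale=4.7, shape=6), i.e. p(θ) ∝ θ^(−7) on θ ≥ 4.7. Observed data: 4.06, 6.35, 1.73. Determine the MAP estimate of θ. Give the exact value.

θ̂_MAP = 6.35

The Uniform(0, θ) likelihood is θ^(−n) for θ ≥ max(xᵢ), zero otherwise. Here max(xᵢ) = 6.35.
Posterior ∝ θ^(−7) · θ^(−3) = θ^(−10) on θ ≥ max(4.7, 6.35) = 6.35.
This density is strictly decreasing in θ, so the posterior mode lies at the lower boundary of the support.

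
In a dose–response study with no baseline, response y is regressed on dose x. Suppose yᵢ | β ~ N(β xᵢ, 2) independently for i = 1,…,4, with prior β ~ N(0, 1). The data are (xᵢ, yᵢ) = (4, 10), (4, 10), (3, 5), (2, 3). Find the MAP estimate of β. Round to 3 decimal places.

β̂_MAP = 2.149

log p(β | y) = −Σ(yᵢ − βxᵢ)²/(2·2) − β²/(2·1) + const.
Setting the derivative to zero: Σxᵢ(yᵢ − βxᵢ)/2 − β/1 = 0, so β = Σxᵢyᵢ / (Σxᵢ² + σ²/τ²).
Σxᵢyᵢ = 4·10 + 4·10 + 3·5 + 2·3 = 101; Σxᵢ² = 45; σ²/τ² = 2.
β̂_MAP = 101 / (45 + 2) = 101/47 ≈ 2.149.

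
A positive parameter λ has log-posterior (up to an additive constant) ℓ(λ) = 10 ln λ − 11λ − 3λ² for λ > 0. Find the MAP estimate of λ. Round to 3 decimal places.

ℓ'(λ) = 10/λ − 11 − 6λ. Setting this to zero and multiplying by λ: 6λ² + 11λ − 10 = 0.
λ = (−11 + √(11² + 4·6·10)) / (2·6) = (−11 + √361) / 12 = (−11 + 19)/12 = 2/3.
ℓ''(λ) = −10/λ² − 6 < 0, confirming a maximum.

λ̂_MAP = 0.667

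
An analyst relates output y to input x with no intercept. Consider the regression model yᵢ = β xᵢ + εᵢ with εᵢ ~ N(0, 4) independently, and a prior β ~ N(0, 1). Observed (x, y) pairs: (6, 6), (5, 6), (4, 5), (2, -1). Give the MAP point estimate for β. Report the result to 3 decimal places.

β̂_MAP = 0.988

log p(β | y) = −Σ(yᵢ − βxᵢ)²/(2·4) − β²/(2·1) + const.
Setting the derivative to zero: Σxᵢ(yᵢ − βxᵢ)/4 − β/1 = 0, so β = Σxᵢyᵢ / (Σxᵢ² + σ²/τ²).
Σxᵢyᵢ = 6·6 + 5·6 + 4·5 + 2·(-1) = 84; Σxᵢ² = 81; σ²/τ² = 4.
β̂_MAP = 84 / (81 + 4) = 84/85 ≈ 0.988.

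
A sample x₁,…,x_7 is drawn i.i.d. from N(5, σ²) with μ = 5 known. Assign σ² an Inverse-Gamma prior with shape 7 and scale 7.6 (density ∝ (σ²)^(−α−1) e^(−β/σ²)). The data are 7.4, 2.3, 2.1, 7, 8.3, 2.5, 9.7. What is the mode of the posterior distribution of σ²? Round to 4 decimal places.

σ̂²_MAP = 3.4735

Sum of squared deviations about the known mean: SS = (7.4−5)² + (2.3−5)² + (2.1−5)² + (7−5)² + (8.3−5)² + (2.5−5)² + (9.7−5)² = 64.69.
The Normal likelihood contributes (σ²)^(−n/2) exp(−SS/(2σ²)), so the posterior is Inverse-Gamma(α + n/2, β + SS/2) = Inverse-Gamma(10.5, 39.945).
The mode of Inverse-Gamma(a, b) is b/(a+1) = 39.945/11.5 ≈ 3.4735.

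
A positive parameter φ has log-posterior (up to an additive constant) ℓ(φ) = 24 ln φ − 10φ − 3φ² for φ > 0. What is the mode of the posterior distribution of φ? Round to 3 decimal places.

ℓ'(φ) = 24/φ − 10 − 6φ. Setting this to zero and multiplying by φ: 6φ² + 10φ − 24 = 0.
φ = (−10 + √(10² + 4·6·24)) / (2·6) = (−10 + √676) / 12 = (−10 + 26)/12 = 4/3.
ℓ''(φ) = −24/φ² − 6 < 0, confirming a maximum.

φ̂_MAP = 1.333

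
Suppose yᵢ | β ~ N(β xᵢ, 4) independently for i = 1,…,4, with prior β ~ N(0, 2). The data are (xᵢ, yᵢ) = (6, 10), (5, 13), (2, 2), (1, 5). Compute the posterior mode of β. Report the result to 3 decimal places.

β̂_MAP = 1.971

log p(β | y) = −Σ(yᵢ − βxᵢ)²/(2·4) − β²/(2·2) + const.
Setting the derivative to zero: Σxᵢ(yᵢ − βxᵢ)/4 − β/2 = 0, so β = Σxᵢyᵢ / (Σxᵢ² + σ²/τ²).
Σxᵢyᵢ = 6·10 + 5·13 + 2·2 + 1·5 = 134; Σxᵢ² = 66; σ²/τ² = 2.
β̂_MAP = 134 / (66 + 2) = 134/68 ≈ 1.971.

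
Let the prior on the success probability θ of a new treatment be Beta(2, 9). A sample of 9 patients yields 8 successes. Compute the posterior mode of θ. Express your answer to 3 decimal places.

Prior: Beta(2, 9).
Data: 8 successes in 9 trials. The binomial likelihood contributes θ^8(1−θ)^1, so the posterior is Beta(2+8, 9+1) = Beta(10, 10).
For Beta(a, b) with a, b > 1 the mode is (a−1)/(a+b−2) = 9/18 ≈ 0.500.

θ̂_MAP = 0.500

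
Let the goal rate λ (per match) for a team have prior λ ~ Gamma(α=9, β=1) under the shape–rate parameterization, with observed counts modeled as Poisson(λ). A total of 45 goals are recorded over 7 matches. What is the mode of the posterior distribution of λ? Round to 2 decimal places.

λ̂_MAP = 6.63

Σxᵢ = 45, n = 7.
Posterior ∝ λ^8e^(−1λ) · λ^45e^(−7λ) = λ^53e^(−8λ), i.e. Gamma(shape=54, rate=8).
The mode of a Gamma(a, b) with a ≥ 1 (shape–rate) is (a−1)/b = 53/8 ≈ 6.63.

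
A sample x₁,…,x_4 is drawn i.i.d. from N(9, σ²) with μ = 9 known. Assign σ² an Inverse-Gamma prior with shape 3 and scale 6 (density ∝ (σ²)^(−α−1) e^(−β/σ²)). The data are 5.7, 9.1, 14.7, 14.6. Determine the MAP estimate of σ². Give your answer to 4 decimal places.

Sum of squared deviations about the known mean: SS = (5.7−9)² + (9.1−9)² + (14.7−9)² + (14.6−9)² = 74.75.
The Normal likelihood contributes (σ²)^(−n/2) exp(−SS/(2σ²)), so the posterior is Inverse-Gamma(α + n/2, β + SS/2) = Inverse-Gamma(5, 43.375).
The mode of Inverse-Gamma(a, b) is b/(a+1) = 43.375/6 ≈ 7.2292.

σ̂²_MAP = 7.2292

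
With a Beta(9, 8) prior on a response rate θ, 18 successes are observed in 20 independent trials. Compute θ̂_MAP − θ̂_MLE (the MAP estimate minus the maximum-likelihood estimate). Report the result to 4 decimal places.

Posterior is Beta(27, 10); MAP = (27−1)/(37−2) = 26/35 ≈ 0.74286.
MLE ignores the prior: θ̂_MLE = k/n = 18/20 ≈ 0.90000.
Difference = 26/35 − 18/20 = -11/70 ≈ -0.1571.

MAP − MLE = -0.1571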